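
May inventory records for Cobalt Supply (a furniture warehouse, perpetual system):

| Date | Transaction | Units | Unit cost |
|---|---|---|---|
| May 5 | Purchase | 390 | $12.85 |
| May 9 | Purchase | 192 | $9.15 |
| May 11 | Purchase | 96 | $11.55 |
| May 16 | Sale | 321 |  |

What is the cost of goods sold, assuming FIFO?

COGS = $4,124.85

May 16, 321 sold [FIFO — oldest first]: 321 @ $12.85 = $4,124.85
Ending inventory: 69 @ $12.85 + 192 @ $9.15 + 96 @ $11.55 = $3,752.25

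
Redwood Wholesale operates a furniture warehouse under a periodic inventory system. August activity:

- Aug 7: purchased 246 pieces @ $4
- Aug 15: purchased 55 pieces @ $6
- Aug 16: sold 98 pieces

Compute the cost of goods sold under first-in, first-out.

Aug 16, 98 sold [FIFO — oldest first]: 98 @ $4 = $392
Ending inventory: 148 @ $4 + 55 @ $6 = $922

COGS = $392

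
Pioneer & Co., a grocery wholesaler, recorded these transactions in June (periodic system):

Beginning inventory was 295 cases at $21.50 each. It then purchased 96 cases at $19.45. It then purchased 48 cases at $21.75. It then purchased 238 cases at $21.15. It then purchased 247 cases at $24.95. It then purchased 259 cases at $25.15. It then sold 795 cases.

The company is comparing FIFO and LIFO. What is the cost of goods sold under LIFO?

FIFO COGS: 295 @ $21.50 + 96 @ $19.45 + 48 @ $21.75 + 238 @ $21.15 + 118 @ $24.95 = $17,231.50
LIFO COGS: 259 @ $25.15 + 247 @ $24.95 + 238 @ $21.15 + 48 @ $21.75 + 3 @ $19.45 = $18,812.55

COGS = $18,812.55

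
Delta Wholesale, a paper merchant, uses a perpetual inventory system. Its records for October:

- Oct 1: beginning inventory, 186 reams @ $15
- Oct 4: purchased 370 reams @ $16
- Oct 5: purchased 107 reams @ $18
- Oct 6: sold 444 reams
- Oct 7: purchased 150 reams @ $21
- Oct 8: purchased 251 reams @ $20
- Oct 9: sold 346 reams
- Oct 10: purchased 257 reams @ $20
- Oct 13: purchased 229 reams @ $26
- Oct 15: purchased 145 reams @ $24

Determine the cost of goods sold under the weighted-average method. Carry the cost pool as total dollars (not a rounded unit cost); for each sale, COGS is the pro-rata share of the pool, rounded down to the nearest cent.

COGS = $13,642.75

After Oct 1: 186 on hand, pool $2,790.00 (≈ $15.0000 each)
After Oct 4: 556 on hand, pool $8,710.00 (≈ $15.6655 each)
After Oct 5: 663 on hand, pool $10,636.00 (≈ $16.0422 each)
Oct 6, sell 444: 444/663 × $10,636.00 → $7,122.75
After Oct 7: 369 on hand, pool $6,663.25 (≈ $18.0576 each)
After Oct 8: 620 on hand, pool $11,683.25 (≈ $18.8440 each)
Oct 9, sell 346: 346/620 × $11,683.25 → $6,520.00
After Oct 10: 531 on hand, pool $10,303.25 (≈ $19.4035 each)
After Oct 13: 760 on hand, pool $16,257.25 (≈ $21.3911 each)
After Oct 15: 905 on hand, pool $19,737.25 (≈ $21.8091 each)
Total COGS = $7,122.75 + $6,520.00 = $13,642.75
Ending inventory (cost pool remaining) = $19,737.25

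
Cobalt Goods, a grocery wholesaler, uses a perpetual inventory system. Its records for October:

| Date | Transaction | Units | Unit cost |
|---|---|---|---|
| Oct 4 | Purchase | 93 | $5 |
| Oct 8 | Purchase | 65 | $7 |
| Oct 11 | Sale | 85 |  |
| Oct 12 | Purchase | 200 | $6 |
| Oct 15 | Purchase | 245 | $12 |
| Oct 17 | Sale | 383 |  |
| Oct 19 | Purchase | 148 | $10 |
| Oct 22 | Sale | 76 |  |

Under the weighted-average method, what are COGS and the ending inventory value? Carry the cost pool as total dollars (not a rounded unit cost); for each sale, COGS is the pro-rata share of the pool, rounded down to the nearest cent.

COGS = $4,587.22; ending inventory = $1,952.78

After Oct 4: 93 on hand, pool $465.00 (≈ $5.0000 each)
After Oct 8: 158 on hand, pool $920.00 (≈ $5.8228 each)
Oct 11, sell 85: 85/158 × $920.00 → $494.93
After Oct 12: 273 on hand, pool $1,625.07 (≈ $5.9526 each)
After Oct 15: 518 on hand, pool $4,565.07 (≈ $8.8129 each)
Oct 17, sell 383: 383/518 × $4,565.07 → $3,375.33
After Oct 19: 283 on hand, pool $2,669.74 (≈ $9.4337 each)
Oct 22, sell 76: 76/283 × $2,669.74 → $716.96
Total COGS = $494.93 + $3,375.33 + $716.96 = $4,587.22
Ending inventory (cost pool remaining) = $1,952.78
Check: goods available $6,540.00 = COGS $4,587.22 + ending $1,952.78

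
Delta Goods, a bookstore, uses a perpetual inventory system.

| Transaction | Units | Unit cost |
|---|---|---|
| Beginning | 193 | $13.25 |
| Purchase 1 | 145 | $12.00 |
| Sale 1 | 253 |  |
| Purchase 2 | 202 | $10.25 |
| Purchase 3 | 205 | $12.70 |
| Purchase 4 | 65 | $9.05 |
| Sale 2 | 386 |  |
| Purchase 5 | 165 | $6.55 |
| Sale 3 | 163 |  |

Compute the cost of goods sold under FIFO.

COGS = $9,487.10

Sale 1 (253) [FIFO — oldest first]: 193 @ $13.25 + 60 @ $12.00 = $3,277.25
Sale 2 (386) [FIFO — oldest first]: 85 @ $12.00 + 202 @ $10.25 + 99 @ $12.70 = $4,347.80
Sale 3 (163) [FIFO — oldest first]: 106 @ $12.70 + 57 @ $9.05 = $1,862.05
Total COGS = $3,277.25 + $4,347.80 + $1,862.05 = $9,487.10
Ending inventory: 8 @ $9.05 + 165 @ $6.55 = $1,153.15
Check: goods available $10,640.25 = COGS $9,487.10 + ending $1,153.15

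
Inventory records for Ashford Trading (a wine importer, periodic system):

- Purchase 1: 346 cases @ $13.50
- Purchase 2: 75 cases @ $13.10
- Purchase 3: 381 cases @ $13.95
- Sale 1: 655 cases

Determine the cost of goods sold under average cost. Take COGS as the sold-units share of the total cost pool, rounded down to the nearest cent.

Sale 1, sell 655: 655/802 × $10,968.45 → $8,958.02
Ending inventory (cost pool remaining) = $2,010.43
Check: goods available $10,968.45 = COGS $8,958.02 + ending $2,010.43

COGS = $8,958.02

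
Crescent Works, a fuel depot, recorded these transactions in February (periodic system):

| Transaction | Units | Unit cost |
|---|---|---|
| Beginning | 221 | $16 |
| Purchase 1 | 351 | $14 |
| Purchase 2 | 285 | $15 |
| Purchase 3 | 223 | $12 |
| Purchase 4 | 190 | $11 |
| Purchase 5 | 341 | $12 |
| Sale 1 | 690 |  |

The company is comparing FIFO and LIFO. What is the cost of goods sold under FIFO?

FIFO COGS: 221 @ $16 + 351 @ $14 + 118 @ $15 = $10,220
LIFO COGS: 341 @ $12 + 190 @ $11 + 159 @ $12 = $8,090

COGS = $10,220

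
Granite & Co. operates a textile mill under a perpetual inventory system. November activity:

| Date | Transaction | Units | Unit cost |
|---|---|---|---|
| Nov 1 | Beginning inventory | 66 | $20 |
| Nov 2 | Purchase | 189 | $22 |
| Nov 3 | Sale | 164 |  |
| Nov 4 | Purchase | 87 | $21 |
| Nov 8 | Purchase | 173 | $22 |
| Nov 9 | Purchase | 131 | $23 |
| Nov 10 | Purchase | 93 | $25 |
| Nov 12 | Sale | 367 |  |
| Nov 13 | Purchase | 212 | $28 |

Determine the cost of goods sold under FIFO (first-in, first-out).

Nov 3, 164 sold [FIFO — oldest first]: 66 @ $20 + 98 @ $22 = $3,476
Nov 12, 367 sold [FIFO — oldest first]: 91 @ $22 + 87 @ $21 + 173 @ $22 + 16 @ $23 = $8,003
Total COGS = $3,476 + $8,003 = $11,479
Ending inventory: 115 @ $23 + 93 @ $25 + 212 @ $28 = $10,906

COGS = $11,479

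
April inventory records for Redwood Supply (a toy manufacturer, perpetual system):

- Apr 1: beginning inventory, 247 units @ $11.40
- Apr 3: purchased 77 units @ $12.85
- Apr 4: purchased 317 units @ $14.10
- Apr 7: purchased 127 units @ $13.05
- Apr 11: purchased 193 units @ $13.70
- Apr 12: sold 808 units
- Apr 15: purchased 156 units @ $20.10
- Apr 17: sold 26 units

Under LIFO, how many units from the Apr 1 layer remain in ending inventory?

Apr 12, 808 sold [LIFO — newest first]: 193 @ $13.70 + 127 @ $13.05 + 317 @ $14.10 + 77 @ $12.85 + 94 @ $11.40 = $10,832.20
Apr 17, 26 sold [LIFO — newest first]: 26 @ $20.10 = $522.60
Total COGS = $10,832.20 + $522.60 = $11,354.80
Ending inventory: 153 @ $11.40 + 130 @ $20.10 = $4,357.20

153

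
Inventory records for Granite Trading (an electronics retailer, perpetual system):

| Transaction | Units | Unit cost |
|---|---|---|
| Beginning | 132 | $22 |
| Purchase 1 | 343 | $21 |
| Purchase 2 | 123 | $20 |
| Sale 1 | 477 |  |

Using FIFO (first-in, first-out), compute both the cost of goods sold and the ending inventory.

Sale 1 (477) [FIFO — oldest first]: 132 @ $22 + 343 @ $21 + 2 @ $20 = $10,147
Ending inventory: 121 @ $20 = $2,420

COGS = $10,147; ending inventory = $2,420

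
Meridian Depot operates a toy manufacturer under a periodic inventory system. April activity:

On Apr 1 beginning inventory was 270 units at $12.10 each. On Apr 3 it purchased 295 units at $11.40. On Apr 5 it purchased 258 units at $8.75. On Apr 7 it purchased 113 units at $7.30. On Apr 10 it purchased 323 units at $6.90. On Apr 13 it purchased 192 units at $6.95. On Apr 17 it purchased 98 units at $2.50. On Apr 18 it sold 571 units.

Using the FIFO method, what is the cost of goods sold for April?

COGS = $6,682.50

Apr 18, 571 sold [FIFO — oldest first]: 270 @ $12.10 + 295 @ $11.40 + 6 @ $8.75 = $6,682.50
Ending inventory: 252 @ $8.75 + 113 @ $7.30 + 323 @ $6.90 + 192 @ $6.95 + 98 @ $2.50 = $6,838.00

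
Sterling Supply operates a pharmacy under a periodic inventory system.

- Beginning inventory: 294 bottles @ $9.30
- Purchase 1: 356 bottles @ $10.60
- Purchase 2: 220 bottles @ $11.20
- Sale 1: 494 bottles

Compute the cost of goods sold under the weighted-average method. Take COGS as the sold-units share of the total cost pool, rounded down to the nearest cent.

Sale 1, sell 494: 494/870 × $8,971.80 → $5,094.33
Ending inventory (cost pool remaining) = $3,877.47

COGS = $5,094.33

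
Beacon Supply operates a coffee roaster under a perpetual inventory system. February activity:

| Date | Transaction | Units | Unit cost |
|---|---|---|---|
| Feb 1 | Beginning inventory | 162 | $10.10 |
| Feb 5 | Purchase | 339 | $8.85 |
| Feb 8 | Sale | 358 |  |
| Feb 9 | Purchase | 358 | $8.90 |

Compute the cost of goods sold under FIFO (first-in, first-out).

Feb 8, 358 sold [FIFO — oldest first]: 162 @ $10.10 + 196 @ $8.85 = $3,370.80
Ending inventory: 143 @ $8.85 + 358 @ $8.90 = $4,451.75

COGS = $3,370.80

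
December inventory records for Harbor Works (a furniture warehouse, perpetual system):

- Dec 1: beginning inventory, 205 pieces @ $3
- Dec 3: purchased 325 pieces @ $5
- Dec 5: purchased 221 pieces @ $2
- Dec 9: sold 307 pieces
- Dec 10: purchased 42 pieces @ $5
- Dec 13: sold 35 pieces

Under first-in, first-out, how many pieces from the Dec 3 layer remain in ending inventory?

188

Dec 9, 307 sold [FIFO — oldest first]: 205 @ $3 + 102 @ $5 = $1,125
Dec 13, 35 sold [FIFO — oldest first]: 35 @ $5 = $175
Total COGS = $1,125 + $175 = $1,300
Ending inventory: 188 @ $5 + 221 @ $2 + 42 @ $5 = $1,592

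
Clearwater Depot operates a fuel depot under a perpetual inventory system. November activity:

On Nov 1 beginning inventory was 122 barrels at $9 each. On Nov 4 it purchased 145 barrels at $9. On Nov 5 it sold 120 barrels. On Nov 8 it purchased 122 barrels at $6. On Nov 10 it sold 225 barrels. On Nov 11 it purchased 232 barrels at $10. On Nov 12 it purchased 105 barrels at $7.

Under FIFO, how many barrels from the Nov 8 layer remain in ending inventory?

Nov 5, 120 sold [FIFO — oldest first]: 120 @ $9 = $1,080
Nov 10, 225 sold [FIFO — oldest first]: 2 @ $9 + 145 @ $9 + 78 @ $6 = $1,791
Total COGS = $1,080 + $1,791 = $2,871
Ending inventory: 44 @ $6 + 232 @ $10 + 105 @ $7 = $3,319

44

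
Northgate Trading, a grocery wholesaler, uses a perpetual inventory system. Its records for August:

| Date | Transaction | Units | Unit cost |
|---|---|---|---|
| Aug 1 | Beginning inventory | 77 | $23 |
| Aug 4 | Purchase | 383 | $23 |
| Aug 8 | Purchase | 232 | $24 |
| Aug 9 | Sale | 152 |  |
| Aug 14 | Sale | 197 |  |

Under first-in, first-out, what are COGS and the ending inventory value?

COGS = $8,027; ending inventory = $8,121

Aug 9, 152 sold [FIFO — oldest first]: 77 @ $23 + 75 @ $23 = $3,496
Aug 14, 197 sold [FIFO — oldest first]: 197 @ $23 = $4,531
Total COGS = $3,496 + $4,531 = $8,027
Ending inventory: 111 @ $23 + 232 @ $24 = $8,121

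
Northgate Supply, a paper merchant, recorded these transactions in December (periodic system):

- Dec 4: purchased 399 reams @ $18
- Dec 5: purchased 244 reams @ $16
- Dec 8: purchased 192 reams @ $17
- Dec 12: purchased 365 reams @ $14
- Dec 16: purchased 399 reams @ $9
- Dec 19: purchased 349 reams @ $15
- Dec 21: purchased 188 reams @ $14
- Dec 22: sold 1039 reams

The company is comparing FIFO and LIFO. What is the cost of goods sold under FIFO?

COGS = $17,206

FIFO COGS: 399 @ $18 + 244 @ $16 + 192 @ $17 + 204 @ $14 = $17,206
LIFO COGS: 188 @ $14 + 349 @ $15 + 399 @ $9 + 103 @ $14 = $12,900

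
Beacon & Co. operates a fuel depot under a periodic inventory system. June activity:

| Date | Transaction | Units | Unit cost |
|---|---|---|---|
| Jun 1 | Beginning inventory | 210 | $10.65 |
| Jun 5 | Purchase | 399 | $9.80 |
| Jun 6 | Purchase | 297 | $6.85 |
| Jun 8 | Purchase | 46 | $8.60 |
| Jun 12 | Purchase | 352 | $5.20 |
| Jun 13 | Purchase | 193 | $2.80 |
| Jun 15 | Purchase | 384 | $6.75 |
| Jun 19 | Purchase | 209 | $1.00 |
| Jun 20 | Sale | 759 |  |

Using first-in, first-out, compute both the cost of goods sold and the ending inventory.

Jun 20, 759 sold [FIFO — oldest first]: 210 @ $10.65 + 399 @ $9.80 + 150 @ $6.85 = $7,174.20
Ending inventory: 147 @ $6.85 + 46 @ $8.60 + 352 @ $5.20 + 193 @ $2.80 + 384 @ $6.75 + 209 @ $1.00 = $6,574.35
Check: goods available $13,748.55 = COGS $7,174.20 + ending $6,574.35

COGS = $7,174.20; ending inventory = $6,574.35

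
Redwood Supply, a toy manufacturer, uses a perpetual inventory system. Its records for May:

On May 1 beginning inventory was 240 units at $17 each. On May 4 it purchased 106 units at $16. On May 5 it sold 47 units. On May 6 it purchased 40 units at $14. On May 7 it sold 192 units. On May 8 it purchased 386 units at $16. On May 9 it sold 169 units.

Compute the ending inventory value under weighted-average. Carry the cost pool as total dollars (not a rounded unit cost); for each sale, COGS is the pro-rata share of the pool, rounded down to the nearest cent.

Ending inventory = $5,861.74

After May 1: 240 on hand, pool $4,080.00 (≈ $17.0000 each)
After May 4: 346 on hand, pool $5,776.00 (≈ $16.6936 each)
May 5, sell 47: 47/346 × $5,776.00 → $784.60
After May 6: 339 on hand, pool $5,551.40 (≈ $16.3758 each)
May 7, sell 192: 192/339 × $5,551.40 → $3,144.15
After May 8: 533 on hand, pool $8,583.25 (≈ $16.1037 each)
May 9, sell 169: 169/533 × $8,583.25 → $2,721.51
Total COGS = $784.60 + $3,144.15 + $2,721.51 = $6,650.26
Ending inventory (cost pool remaining) = $5,861.74
Check: goods available $12,512.00 = COGS $6,650.26 + ending $5,861.74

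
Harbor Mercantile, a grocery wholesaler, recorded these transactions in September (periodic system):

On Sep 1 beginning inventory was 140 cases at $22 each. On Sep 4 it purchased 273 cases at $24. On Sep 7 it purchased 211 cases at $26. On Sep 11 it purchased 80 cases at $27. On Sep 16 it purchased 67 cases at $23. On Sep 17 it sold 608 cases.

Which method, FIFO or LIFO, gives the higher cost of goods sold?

FIFO COGS: 140 @ $22 + 273 @ $24 + 195 @ $26 = $14,702
LIFO COGS: 67 @ $23 + 80 @ $27 + 211 @ $26 + 250 @ $24 = $15,187

LIFO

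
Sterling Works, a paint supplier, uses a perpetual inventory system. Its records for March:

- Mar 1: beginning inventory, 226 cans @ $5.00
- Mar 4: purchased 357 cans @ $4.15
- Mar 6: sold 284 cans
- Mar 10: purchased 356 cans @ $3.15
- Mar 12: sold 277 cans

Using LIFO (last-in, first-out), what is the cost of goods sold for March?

Mar 6, 284 sold [LIFO — newest first]: 284 @ $4.15 = $1,178.60
Mar 12, 277 sold [LIFO — newest first]: 277 @ $3.15 = $872.55
Total COGS = $1,178.60 + $872.55 = $2,051.15
Ending inventory: 226 @ $5.00 + 73 @ $4.15 + 79 @ $3.15 = $1,681.80

COGS = $2,051.15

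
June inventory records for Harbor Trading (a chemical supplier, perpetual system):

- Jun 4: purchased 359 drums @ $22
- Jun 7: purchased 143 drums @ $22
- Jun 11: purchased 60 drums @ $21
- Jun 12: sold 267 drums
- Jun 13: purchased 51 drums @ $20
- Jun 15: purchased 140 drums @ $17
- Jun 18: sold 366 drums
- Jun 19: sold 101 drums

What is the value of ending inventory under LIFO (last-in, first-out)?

Ending inventory = $418

Jun 12, 267 sold [LIFO — newest first]: 60 @ $21 + 143 @ $22 + 64 @ $22 = $5,814
Jun 18, 366 sold [LIFO — newest first]: 140 @ $17 + 51 @ $20 + 175 @ $22 = $7,250
Jun 19, 101 sold [LIFO — newest first]: 101 @ $22 = $2,222
Total COGS = $5,814 + $7,250 + $2,222 = $15,286
Ending inventory: 19 @ $22 = $418
Check: goods available $15,704 = COGS $15,286 + ending $418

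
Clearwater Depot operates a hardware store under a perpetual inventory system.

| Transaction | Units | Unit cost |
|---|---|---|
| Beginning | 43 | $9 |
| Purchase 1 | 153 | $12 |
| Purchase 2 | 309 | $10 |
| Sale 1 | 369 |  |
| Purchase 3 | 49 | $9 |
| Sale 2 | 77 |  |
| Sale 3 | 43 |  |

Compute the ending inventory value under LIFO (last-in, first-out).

Sale 1 (369) [LIFO — newest first]: 309 @ $10 + 60 @ $12 = $3,810
Sale 2 (77) [LIFO — newest first]: 49 @ $9 + 28 @ $12 = $777
Sale 3 (43) [LIFO — newest first]: 43 @ $12 = $516
Total COGS = $3,810 + $777 + $516 = $5,103
Ending inventory: 43 @ $9 + 22 @ $12 = $651

Ending inventory = $651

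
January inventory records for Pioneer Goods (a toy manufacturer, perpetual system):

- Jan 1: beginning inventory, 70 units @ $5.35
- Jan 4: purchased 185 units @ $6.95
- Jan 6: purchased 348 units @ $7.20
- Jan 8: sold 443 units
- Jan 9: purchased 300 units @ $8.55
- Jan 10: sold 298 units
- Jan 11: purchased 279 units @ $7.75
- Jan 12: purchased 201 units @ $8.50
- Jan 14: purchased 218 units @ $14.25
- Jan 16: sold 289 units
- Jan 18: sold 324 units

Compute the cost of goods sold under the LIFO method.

COGS = $12,032.25

Jan 8, 443 sold [LIFO — newest first]: 348 @ $7.20 + 95 @ $6.95 = $3,165.85
Jan 10, 298 sold [LIFO — newest first]: 298 @ $8.55 = $2,547.90
Jan 16, 289 sold [LIFO — newest first]: 218 @ $14.25 + 71 @ $8.50 = $3,710.00
Jan 18, 324 sold [LIFO — newest first]: 130 @ $8.50 + 194 @ $7.75 = $2,608.50
Total COGS = $3,165.85 + $2,547.90 + $3,710.00 + $2,608.50 = $12,032.25
Ending inventory: 70 @ $5.35 + 90 @ $6.95 + 2 @ $8.55 + 85 @ $7.75 = $1,675.85
Check: goods available $13,708.10 = COGS $12,032.25 + ending $1,675.85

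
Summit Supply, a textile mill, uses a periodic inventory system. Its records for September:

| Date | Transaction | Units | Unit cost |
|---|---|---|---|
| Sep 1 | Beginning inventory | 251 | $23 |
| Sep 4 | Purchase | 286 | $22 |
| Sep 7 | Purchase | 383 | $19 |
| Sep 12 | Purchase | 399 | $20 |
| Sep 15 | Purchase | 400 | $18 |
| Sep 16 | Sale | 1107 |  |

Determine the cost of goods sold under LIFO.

COGS = $21,032

Sep 16, 1107 sold [LIFO — newest first]: 400 @ $18 + 399 @ $20 + 308 @ $19 = $21,032
Ending inventory: 251 @ $23 + 286 @ $22 + 75 @ $19 = $13,490
Check: goods available $34,522 = COGS $21,032 + ending $13,490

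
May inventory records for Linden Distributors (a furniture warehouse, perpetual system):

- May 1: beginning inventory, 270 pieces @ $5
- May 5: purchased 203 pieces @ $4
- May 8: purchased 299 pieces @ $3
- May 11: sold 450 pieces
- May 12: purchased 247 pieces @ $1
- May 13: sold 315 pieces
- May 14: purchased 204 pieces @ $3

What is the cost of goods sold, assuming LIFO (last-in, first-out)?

COGS = $2,036

May 11, 450 sold [LIFO — newest first]: 299 @ $3 + 151 @ $4 = $1,501
May 13, 315 sold [LIFO — newest first]: 247 @ $1 + 52 @ $4 + 16 @ $5 = $535
Total COGS = $1,501 + $535 = $2,036
Ending inventory: 254 @ $5 + 204 @ $3 = $1,882
Check: goods available $3,918 = COGS $2,036 + ending $1,882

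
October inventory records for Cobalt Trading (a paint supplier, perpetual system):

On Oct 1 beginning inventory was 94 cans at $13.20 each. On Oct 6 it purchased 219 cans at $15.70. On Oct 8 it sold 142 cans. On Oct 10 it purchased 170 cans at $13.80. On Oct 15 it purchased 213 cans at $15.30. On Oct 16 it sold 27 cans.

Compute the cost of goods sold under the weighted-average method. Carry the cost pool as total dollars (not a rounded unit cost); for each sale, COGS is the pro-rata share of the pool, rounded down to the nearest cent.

After Oct 1: 94 on hand, pool $1,240.80 (≈ $13.2000 each)
After Oct 6: 313 on hand, pool $4,679.10 (≈ $14.9492 each)
Oct 8, sell 142: 142/313 × $4,679.10 → $2,122.78
After Oct 10: 341 on hand, pool $4,902.32 (≈ $14.3763 each)
After Oct 15: 554 on hand, pool $8,161.22 (≈ $14.7314 each)
Oct 16, sell 27: 27/554 × $8,161.22 → $397.74
Total COGS = $2,122.78 + $397.74 = $2,520.52
Ending inventory (cost pool remaining) = $7,763.48
Check: goods available $10,284.00 = COGS $2,520.52 + ending $7,763.48

COGS = $2,520.52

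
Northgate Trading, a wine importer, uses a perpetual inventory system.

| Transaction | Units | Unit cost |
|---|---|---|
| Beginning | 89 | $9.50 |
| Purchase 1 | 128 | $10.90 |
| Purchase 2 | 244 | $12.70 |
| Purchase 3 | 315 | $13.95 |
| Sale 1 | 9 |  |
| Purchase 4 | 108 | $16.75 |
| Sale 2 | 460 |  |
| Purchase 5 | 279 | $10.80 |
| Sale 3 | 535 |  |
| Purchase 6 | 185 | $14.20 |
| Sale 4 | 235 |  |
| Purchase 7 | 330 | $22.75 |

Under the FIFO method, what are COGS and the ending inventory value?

COGS = $15,635.15; ending inventory = $9,055.30

Sale 1 (9) [FIFO — oldest first]: 9 @ $9.50 = $85.50
Sale 2 (460) [FIFO — oldest first]: 80 @ $9.50 + 128 @ $10.90 + 244 @ $12.70 + 8 @ $13.95 = $5,365.60
Sale 3 (535) [FIFO — oldest first]: 307 @ $13.95 + 108 @ $16.75 + 120 @ $10.80 = $7,387.65
Sale 4 (235) [FIFO — oldest first]: 159 @ $10.80 + 76 @ $14.20 = $2,796.40
Total COGS = $85.50 + $5,365.60 + $7,387.65 + $2,796.40 = $15,635.15
Ending inventory: 109 @ $14.20 + 330 @ $22.75 = $9,055.30
Check: goods available $24,690.45 = COGS $15,635.15 + ending $9,055.30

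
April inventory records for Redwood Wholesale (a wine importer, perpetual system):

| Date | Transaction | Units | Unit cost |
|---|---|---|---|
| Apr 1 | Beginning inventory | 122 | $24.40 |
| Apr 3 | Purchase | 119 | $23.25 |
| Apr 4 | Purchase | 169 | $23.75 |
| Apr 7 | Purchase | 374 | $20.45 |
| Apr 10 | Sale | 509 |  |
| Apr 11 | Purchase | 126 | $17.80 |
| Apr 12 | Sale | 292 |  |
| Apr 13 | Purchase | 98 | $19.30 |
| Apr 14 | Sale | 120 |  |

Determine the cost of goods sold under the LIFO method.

COGS = $19,417.00

Apr 10, 509 sold [LIFO — newest first]: 374 @ $20.45 + 135 @ $23.75 = $10,854.55
Apr 12, 292 sold [LIFO — newest first]: 126 @ $17.80 + 34 @ $23.75 + 119 @ $23.25 + 13 @ $24.40 = $6,134.25
Apr 14, 120 sold [LIFO — newest first]: 98 @ $19.30 + 22 @ $24.40 = $2,428.20
Total COGS = $10,854.55 + $6,134.25 + $2,428.20 = $19,417.00
Ending inventory: 87 @ $24.40 = $2,122.80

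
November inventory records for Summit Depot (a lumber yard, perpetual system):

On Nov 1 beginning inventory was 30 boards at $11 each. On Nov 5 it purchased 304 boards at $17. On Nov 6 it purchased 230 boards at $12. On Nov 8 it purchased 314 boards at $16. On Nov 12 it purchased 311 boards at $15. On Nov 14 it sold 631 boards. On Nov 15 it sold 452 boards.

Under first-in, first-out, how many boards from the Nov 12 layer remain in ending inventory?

Nov 14, 631 sold [FIFO — oldest first]: 30 @ $11 + 304 @ $17 + 230 @ $12 + 67 @ $16 = $9,330
Nov 15, 452 sold [FIFO — oldest first]: 247 @ $16 + 205 @ $15 = $7,027
Total COGS = $9,330 + $7,027 = $16,357
Ending inventory: 106 @ $15 = $1,590

106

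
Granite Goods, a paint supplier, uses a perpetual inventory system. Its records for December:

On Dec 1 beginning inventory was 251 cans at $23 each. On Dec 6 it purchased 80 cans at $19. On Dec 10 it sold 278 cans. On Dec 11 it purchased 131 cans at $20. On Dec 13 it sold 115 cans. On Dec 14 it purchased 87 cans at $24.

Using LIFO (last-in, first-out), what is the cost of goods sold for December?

COGS = $8,374

Dec 10, 278 sold [LIFO — newest first]: 80 @ $19 + 198 @ $23 = $6,074
Dec 13, 115 sold [LIFO — newest first]: 115 @ $20 = $2,300
Total COGS = $6,074 + $2,300 = $8,374
Ending inventory: 53 @ $23 + 16 @ $20 + 87 @ $24 = $3,627
Check: goods available $12,001 = COGS $8,374 + ending $3,627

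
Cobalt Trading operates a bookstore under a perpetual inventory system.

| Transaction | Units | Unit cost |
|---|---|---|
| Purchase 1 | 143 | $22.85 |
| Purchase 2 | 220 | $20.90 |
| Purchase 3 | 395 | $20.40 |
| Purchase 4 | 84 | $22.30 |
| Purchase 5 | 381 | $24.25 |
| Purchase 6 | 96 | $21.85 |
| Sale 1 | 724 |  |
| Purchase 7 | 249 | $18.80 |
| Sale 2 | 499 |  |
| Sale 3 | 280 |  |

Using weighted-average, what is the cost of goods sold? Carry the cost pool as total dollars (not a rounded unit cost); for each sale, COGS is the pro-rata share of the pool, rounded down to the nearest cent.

After Purchase 1: 143 on hand, pool $3,267.55 (≈ $22.8500 each)
After Purchase 2: 363 on hand, pool $7,865.55 (≈ $21.6682 each)
After Purchase 3: 758 on hand, pool $15,923.55 (≈ $21.0073 each)
After Purchase 4: 842 on hand, pool $17,796.75 (≈ $21.1363 each)
After Purchase 5: 1223 on hand, pool $27,036.00 (≈ $22.1063 each)
After Purchase 6: 1319 on hand, pool $29,133.60 (≈ $22.0876 each)
Sale 1, sell 724: 724/1319 × $29,133.60 → $15,991.45
After Purchase 7: 844 on hand, pool $17,823.35 (≈ $21.1177 each)
Sale 2, sell 499: 499/844 × $17,823.35 → $10,537.73
Sale 3, sell 280: 280/345 × $7,285.62 → $5,912.96
Total COGS = $15,991.45 + $10,537.73 + $5,912.96 = $32,442.14
Ending inventory (cost pool remaining) = $1,372.66
Check: goods available $33,814.80 = COGS $32,442.14 + ending $1,372.66

COGS = $32,442.14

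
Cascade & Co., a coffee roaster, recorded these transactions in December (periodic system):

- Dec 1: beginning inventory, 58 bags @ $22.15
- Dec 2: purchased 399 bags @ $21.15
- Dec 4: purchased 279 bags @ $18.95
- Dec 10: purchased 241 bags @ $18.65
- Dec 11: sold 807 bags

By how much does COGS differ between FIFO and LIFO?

FIFO COGS: 58 @ $22.15 + 399 @ $21.15 + 279 @ $18.95 + 71 @ $18.65 = $16,334.75
LIFO COGS: 241 @ $18.65 + 279 @ $18.95 + 287 @ $21.15 = $15,851.75
Difference = |$16,334.75 − $15,851.75| = $483.00

$483.00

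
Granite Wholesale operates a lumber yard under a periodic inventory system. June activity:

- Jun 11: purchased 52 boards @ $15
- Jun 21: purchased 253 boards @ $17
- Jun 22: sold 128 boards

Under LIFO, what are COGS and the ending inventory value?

COGS = $2,176; ending inventory = $2,905

Jun 22, 128 sold [LIFO — newest first]: 128 @ $17 = $2,176
Ending inventory: 52 @ $15 + 125 @ $17 = $2,905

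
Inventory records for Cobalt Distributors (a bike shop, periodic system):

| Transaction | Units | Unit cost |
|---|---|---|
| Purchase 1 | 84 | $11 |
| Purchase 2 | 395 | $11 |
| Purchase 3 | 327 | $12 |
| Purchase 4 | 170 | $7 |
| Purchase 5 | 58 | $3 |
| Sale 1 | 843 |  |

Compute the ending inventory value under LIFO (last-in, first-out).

Ending inventory = $2,101

Sale 1 (843) [LIFO — newest first]: 58 @ $3 + 170 @ $7 + 327 @ $12 + 288 @ $11 = $8,456
Ending inventory: 84 @ $11 + 107 @ $11 = $2,101
Check: goods available $10,557 = COGS $8,456 + ending $2,101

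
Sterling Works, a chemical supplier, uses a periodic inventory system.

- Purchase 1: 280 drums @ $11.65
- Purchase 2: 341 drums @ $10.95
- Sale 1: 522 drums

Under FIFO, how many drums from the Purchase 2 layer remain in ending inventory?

Sale 1 (522) [FIFO — oldest first]: 280 @ $11.65 + 242 @ $10.95 = $5,911.90
Ending inventory: 99 @ $10.95 = $1,084.05
Check: goods available $6,995.95 = COGS $5,911.90 + ending $1,084.05

99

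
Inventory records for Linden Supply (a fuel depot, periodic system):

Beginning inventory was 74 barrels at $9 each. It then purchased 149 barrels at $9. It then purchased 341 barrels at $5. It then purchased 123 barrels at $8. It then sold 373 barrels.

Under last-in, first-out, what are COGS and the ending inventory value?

COGS = $2,234; ending inventory = $2,462

Sale 1 (373) [LIFO — newest first]: 123 @ $8 + 250 @ $5 = $2,234
Ending inventory: 74 @ $9 + 149 @ $9 + 91 @ $5 = $2,462
Check: goods available $4,696 = COGS $2,234 + ending $2,462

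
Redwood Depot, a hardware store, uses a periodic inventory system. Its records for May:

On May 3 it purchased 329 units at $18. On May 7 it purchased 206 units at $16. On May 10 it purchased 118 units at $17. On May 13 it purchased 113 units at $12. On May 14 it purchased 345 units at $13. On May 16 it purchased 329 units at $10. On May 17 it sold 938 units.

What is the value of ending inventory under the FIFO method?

Ending inventory = $5,539

May 17, 938 sold [FIFO — oldest first]: 329 @ $18 + 206 @ $16 + 118 @ $17 + 113 @ $12 + 172 @ $13 = $14,816
Ending inventory: 173 @ $13 + 329 @ $10 = $5,539
Check: goods available $20,355 = COGS $14,816 + ending $5,539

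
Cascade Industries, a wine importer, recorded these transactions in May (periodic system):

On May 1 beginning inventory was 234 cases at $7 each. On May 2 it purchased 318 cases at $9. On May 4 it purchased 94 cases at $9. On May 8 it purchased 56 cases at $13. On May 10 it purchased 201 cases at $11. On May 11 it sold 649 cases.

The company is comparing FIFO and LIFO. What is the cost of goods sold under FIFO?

FIFO COGS: 234 @ $7 + 318 @ $9 + 94 @ $9 + 3 @ $13 = $5,385
LIFO COGS: 201 @ $11 + 56 @ $13 + 94 @ $9 + 298 @ $9 = $6,467

COGS = $5,385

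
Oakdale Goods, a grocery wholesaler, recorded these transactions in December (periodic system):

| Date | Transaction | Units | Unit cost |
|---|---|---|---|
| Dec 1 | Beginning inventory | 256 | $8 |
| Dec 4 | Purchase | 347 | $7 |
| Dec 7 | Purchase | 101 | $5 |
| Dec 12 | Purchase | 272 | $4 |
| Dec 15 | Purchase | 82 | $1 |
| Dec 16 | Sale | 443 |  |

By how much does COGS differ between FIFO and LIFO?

FIFO COGS: 256 @ $8 + 187 @ $7 = $3,357
LIFO COGS: 82 @ $1 + 272 @ $4 + 89 @ $5 = $1,615
Difference = |$3,357 − $1,615| = $1,742

$1,742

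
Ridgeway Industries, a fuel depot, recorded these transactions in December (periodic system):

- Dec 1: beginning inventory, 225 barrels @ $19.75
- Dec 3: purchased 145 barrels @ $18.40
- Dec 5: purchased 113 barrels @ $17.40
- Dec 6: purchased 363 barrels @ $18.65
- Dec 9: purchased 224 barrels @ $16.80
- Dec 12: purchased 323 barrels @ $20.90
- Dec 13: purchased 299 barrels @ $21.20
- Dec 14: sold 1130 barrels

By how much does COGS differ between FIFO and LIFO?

$1,284.20

FIFO COGS: 225 @ $19.75 + 145 @ $18.40 + 113 @ $17.40 + 363 @ $18.65 + 224 @ $16.80 + 60 @ $20.90 = $20,865.10
LIFO COGS: 299 @ $21.20 + 323 @ $20.90 + 224 @ $16.80 + 284 @ $18.65 = $22,149.30
Difference = |$20,865.10 − $22,149.30| = $1,284.20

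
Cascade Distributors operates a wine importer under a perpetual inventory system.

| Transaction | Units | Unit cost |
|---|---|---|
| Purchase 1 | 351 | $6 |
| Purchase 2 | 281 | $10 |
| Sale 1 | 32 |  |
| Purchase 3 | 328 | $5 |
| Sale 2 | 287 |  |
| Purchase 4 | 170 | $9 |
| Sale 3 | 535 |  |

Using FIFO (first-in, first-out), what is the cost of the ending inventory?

Ending inventory = $2,060

Sale 1 (32) [FIFO — oldest first]: 32 @ $6 = $192
Sale 2 (287) [FIFO — oldest first]: 287 @ $6 = $1,722
Sale 3 (535) [FIFO — oldest first]: 32 @ $6 + 281 @ $10 + 222 @ $5 = $4,112
Total COGS = $192 + $1,722 + $4,112 = $6,026
Ending inventory: 106 @ $5 + 170 @ $9 = $2,060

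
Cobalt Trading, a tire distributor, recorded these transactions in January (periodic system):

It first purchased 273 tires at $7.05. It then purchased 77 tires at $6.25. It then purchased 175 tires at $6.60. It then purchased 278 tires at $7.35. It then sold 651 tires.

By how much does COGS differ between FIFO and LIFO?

$45.60

FIFO COGS: 273 @ $7.05 + 77 @ $6.25 + 175 @ $6.60 + 126 @ $7.35 = $4,487.00
LIFO COGS: 278 @ $7.35 + 175 @ $6.60 + 77 @ $6.25 + 121 @ $7.05 = $4,532.60
Difference = |$4,487.00 − $4,532.60| = $45.60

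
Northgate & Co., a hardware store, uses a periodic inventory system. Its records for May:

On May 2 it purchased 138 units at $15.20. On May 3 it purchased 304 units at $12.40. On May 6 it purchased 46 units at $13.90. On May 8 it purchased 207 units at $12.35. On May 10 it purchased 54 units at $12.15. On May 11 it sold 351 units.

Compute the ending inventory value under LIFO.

May 11, 351 sold [LIFO — newest first]: 54 @ $12.15 + 207 @ $12.35 + 46 @ $13.90 + 44 @ $12.40 = $4,397.55
Ending inventory: 138 @ $15.20 + 260 @ $12.40 = $5,321.60

Ending inventory = $5,321.60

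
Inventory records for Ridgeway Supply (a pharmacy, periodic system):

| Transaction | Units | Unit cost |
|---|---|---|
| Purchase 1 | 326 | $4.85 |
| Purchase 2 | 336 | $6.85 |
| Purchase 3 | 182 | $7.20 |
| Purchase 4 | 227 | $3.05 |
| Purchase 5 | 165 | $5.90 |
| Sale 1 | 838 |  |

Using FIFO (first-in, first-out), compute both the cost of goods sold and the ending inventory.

COGS = $5,149.90; ending inventory = $1,709.05

Sale 1 (838) [FIFO — oldest first]: 326 @ $4.85 + 336 @ $6.85 + 176 @ $7.20 = $5,149.90
Ending inventory: 6 @ $7.20 + 227 @ $3.05 + 165 @ $5.90 = $1,709.05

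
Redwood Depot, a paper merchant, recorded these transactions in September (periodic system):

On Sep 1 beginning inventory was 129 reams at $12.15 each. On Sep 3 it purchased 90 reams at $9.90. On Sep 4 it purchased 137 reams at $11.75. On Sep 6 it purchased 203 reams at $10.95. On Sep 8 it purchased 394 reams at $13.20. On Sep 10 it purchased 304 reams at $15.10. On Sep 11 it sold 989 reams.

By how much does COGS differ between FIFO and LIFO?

$1,012.70

FIFO COGS: 129 @ $12.15 + 90 @ $9.90 + 137 @ $11.75 + 203 @ $10.95 + 394 @ $13.20 + 36 @ $15.10 = $12,035.35
LIFO COGS: 304 @ $15.10 + 394 @ $13.20 + 203 @ $10.95 + 88 @ $11.75 = $13,048.05
Difference = |$12,035.35 − $13,048.05| = $1,012.70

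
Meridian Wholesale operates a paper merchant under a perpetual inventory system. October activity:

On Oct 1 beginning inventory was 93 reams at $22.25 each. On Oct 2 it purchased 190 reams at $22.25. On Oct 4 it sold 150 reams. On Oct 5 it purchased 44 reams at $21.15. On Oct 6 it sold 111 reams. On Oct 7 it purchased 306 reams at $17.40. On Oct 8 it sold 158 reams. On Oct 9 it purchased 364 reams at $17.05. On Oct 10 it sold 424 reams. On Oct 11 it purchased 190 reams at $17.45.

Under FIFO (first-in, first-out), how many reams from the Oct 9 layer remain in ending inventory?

Oct 4, 150 sold [FIFO — oldest first]: 93 @ $22.25 + 57 @ $22.25 = $3,337.50
Oct 6, 111 sold [FIFO — oldest first]: 111 @ $22.25 = $2,469.75
Oct 8, 158 sold [FIFO — oldest first]: 22 @ $22.25 + 44 @ $21.15 + 92 @ $17.40 = $3,020.90
Oct 10, 424 sold [FIFO — oldest first]: 214 @ $17.40 + 210 @ $17.05 = $7,304.10
Total COGS = $3,337.50 + $2,469.75 + $3,020.90 + $7,304.10 = $16,132.25
Ending inventory: 154 @ $17.05 + 190 @ $17.45 = $5,941.20

154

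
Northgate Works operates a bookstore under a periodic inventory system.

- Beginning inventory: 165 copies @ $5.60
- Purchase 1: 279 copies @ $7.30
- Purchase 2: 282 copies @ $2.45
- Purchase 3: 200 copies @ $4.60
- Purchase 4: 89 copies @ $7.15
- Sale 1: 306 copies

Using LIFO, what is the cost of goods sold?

COGS = $1,598.00

Sale 1 (306) [LIFO — newest first]: 89 @ $7.15 + 200 @ $4.60 + 17 @ $2.45 = $1,598.00
Ending inventory: 165 @ $5.60 + 279 @ $7.30 + 265 @ $2.45 = $3,609.95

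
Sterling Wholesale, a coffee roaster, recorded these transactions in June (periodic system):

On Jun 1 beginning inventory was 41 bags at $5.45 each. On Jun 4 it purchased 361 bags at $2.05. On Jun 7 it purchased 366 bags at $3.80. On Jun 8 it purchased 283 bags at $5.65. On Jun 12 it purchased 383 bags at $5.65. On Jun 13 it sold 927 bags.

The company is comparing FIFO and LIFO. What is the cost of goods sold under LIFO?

COGS = $4,754.70

FIFO COGS: 41 @ $5.45 + 361 @ $2.05 + 366 @ $3.80 + 159 @ $5.65 = $3,252.65
LIFO COGS: 383 @ $5.65 + 283 @ $5.65 + 261 @ $3.80 = $4,754.70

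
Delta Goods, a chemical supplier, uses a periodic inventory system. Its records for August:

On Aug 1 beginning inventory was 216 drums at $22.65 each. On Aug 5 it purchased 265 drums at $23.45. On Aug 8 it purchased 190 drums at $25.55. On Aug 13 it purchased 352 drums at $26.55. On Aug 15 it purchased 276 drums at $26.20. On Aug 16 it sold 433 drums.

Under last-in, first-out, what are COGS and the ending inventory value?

COGS = $11,399.55; ending inventory = $21,138.40

Aug 16, 433 sold [LIFO — newest first]: 276 @ $26.20 + 157 @ $26.55 = $11,399.55
Ending inventory: 216 @ $22.65 + 265 @ $23.45 + 190 @ $25.55 + 195 @ $26.55 = $21,138.40
Check: goods available $32,537.95 = COGS $11,399.55 + ending $21,138.40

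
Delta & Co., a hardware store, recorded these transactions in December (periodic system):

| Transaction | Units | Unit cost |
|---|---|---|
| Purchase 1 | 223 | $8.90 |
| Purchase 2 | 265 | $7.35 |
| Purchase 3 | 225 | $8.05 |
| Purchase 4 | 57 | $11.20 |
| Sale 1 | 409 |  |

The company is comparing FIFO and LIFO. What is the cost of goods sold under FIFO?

FIFO COGS: 223 @ $8.90 + 186 @ $7.35 = $3,351.80
LIFO COGS: 57 @ $11.20 + 225 @ $8.05 + 127 @ $7.35 = $3,383.10

COGS = $3,351.80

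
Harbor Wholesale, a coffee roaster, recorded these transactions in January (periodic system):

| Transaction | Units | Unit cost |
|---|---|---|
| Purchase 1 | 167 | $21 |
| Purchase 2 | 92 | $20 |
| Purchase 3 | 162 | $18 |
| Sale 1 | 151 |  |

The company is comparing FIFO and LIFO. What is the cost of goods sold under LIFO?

FIFO COGS: 151 @ $21 = $3,171
LIFO COGS: 151 @ $18 = $2,718

COGS = $2,718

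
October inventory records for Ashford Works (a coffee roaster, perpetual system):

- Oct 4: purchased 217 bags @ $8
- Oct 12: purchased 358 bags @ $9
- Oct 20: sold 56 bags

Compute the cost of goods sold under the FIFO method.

COGS = $448

Oct 20, 56 sold [FIFO — oldest first]: 56 @ $8 = $448
Ending inventory: 161 @ $8 + 358 @ $9 = $4,510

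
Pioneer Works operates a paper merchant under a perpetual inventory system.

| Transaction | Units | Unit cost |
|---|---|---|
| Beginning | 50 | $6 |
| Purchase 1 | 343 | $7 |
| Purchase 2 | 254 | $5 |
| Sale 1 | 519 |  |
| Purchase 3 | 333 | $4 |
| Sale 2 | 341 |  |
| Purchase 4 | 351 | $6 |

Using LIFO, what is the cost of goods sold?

Sale 1 (519) [LIFO — newest first]: 254 @ $5 + 265 @ $7 = $3,125
Sale 2 (341) [LIFO — newest first]: 333 @ $4 + 8 @ $7 = $1,388
Total COGS = $3,125 + $1,388 = $4,513
Ending inventory: 50 @ $6 + 70 @ $7 + 351 @ $6 = $2,896
Check: goods available $7,409 = COGS $4,513 + ending $2,896

COGS = $4,513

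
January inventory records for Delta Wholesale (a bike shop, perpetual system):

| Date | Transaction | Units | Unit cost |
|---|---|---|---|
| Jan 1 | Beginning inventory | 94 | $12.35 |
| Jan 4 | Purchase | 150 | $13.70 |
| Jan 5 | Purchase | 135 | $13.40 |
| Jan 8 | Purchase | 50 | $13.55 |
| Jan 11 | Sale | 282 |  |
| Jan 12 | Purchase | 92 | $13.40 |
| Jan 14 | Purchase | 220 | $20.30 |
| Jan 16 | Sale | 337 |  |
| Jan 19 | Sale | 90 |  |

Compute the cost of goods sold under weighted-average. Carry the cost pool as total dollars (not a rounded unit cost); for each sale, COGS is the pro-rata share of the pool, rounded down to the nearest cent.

After Jan 1: 94 on hand, pool $1,160.90 (≈ $12.3500 each)
After Jan 4: 244 on hand, pool $3,215.90 (≈ $13.1799 each)
After Jan 5: 379 on hand, pool $5,024.90 (≈ $13.2583 each)
After Jan 8: 429 on hand, pool $5,702.40 (≈ $13.2923 each)
Jan 11, sell 282: 282/429 × $5,702.40 → $3,748.43
After Jan 12: 239 on hand, pool $3,186.77 (≈ $13.3338 each)
After Jan 14: 459 on hand, pool $7,652.77 (≈ $16.6727 each)
Jan 16, sell 337: 337/459 × $7,652.77 → $5,618.70
Jan 19, sell 90: 90/122 × $2,034.07 → $1,500.54
Total COGS = $3,748.43 + $5,618.70 + $1,500.54 = $10,867.67
Ending inventory (cost pool remaining) = $533.53

COGS = $10,867.67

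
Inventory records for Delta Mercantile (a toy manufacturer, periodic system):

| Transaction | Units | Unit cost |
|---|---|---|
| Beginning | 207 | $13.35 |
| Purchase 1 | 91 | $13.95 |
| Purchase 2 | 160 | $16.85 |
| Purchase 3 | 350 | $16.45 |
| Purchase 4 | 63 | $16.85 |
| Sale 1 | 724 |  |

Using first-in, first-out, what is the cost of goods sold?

Sale 1 (724) [FIFO — oldest first]: 207 @ $13.35 + 91 @ $13.95 + 160 @ $16.85 + 266 @ $16.45 = $11,104.60
Ending inventory: 84 @ $16.45 + 63 @ $16.85 = $2,443.35
Check: goods available $13,547.95 = COGS $11,104.60 + ending $2,443.35

COGS = $11,104.60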